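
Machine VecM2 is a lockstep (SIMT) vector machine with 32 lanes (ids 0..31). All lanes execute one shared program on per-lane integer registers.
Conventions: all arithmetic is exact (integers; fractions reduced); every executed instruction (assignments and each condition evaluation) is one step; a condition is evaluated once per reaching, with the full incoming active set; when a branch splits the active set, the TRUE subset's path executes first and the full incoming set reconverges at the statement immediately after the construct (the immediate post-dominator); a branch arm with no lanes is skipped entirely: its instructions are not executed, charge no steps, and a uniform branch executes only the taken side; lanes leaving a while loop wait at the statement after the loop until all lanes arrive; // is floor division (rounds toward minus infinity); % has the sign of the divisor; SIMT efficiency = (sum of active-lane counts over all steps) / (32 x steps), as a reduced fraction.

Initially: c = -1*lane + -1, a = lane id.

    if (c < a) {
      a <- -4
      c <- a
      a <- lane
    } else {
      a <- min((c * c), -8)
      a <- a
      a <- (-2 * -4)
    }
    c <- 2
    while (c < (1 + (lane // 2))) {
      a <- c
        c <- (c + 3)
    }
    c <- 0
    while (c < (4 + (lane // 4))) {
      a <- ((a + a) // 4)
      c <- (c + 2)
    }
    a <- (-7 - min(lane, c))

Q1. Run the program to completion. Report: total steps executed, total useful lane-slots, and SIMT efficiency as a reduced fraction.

Answer: 42 steps, 912 useful, 19/28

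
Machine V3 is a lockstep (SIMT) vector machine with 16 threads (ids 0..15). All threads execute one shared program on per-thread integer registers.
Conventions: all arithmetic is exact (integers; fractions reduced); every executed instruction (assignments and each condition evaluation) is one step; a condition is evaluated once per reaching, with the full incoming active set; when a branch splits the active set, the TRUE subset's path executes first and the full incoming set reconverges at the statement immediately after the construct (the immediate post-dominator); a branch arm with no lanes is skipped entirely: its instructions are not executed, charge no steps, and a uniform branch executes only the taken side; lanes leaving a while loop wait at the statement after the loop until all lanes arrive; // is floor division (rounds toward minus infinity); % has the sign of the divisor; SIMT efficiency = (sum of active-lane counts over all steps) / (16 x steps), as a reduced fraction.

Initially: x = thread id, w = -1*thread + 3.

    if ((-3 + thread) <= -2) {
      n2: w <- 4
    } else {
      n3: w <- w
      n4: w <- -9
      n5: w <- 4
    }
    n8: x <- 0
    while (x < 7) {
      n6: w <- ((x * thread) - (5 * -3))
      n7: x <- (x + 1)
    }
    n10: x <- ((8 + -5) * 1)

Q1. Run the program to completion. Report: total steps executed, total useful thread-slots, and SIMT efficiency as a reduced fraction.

Answer: 29 steps, 444 useful, 111/116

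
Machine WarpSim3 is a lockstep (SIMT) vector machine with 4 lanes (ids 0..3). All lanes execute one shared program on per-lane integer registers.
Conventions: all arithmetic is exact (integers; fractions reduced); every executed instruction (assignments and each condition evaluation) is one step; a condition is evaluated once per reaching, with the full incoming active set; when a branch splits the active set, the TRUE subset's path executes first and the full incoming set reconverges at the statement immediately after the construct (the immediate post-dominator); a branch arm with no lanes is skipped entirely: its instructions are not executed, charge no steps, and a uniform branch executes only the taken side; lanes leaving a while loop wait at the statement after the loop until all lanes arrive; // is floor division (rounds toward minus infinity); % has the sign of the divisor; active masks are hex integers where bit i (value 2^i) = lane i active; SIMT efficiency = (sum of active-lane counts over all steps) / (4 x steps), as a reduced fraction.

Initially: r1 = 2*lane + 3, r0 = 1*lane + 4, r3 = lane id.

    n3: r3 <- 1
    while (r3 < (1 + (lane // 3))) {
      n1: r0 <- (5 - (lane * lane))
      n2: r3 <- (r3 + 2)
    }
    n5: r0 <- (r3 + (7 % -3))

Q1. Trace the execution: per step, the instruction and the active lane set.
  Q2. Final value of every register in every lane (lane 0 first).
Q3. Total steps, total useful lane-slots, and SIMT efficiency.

step 0: r3 <- 1                      0xf
step 1: eval (r3 < (1 + (lane // 3))) 0xf
step 2: r0 <- (5 - (lane * lane))    0x8
step 3: r3 <- (r3 + 2)               0x8
step 4: eval (r3 < (1 + (lane // 3))) 0x8
step 5: r0 <- (r3 + (7 % -3))        0xf

Answer: 6 steps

r1: 3,5,7,9
r0: -1,-1,-1,1
r3: 1,1,1,3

steps = 6; useful = 15; efficiency = 15/24 = 5/8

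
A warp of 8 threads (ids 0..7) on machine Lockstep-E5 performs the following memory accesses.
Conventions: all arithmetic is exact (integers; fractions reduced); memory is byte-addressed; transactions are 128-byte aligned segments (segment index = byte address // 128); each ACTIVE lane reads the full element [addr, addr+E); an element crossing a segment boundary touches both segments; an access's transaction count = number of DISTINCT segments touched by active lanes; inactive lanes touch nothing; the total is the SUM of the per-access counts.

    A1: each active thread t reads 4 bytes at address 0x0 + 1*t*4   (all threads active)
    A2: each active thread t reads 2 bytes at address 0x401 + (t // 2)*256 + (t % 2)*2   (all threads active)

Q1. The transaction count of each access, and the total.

A1: 1 transaction
A2: 4 transactions

Answer: 1,4; total 5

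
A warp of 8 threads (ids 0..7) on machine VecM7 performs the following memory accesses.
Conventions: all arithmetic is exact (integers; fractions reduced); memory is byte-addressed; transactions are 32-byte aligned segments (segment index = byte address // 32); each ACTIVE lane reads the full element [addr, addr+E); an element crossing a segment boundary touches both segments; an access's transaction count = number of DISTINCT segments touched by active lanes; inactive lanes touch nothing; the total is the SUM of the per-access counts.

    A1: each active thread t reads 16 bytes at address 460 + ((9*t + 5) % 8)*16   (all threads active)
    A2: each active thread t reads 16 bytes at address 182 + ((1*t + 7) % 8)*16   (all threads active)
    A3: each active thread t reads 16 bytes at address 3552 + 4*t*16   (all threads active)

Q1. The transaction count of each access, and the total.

A1: 5 transactions
A2: 5 transactions
A3: 8 transactions

Answer: 5,5,8; total 18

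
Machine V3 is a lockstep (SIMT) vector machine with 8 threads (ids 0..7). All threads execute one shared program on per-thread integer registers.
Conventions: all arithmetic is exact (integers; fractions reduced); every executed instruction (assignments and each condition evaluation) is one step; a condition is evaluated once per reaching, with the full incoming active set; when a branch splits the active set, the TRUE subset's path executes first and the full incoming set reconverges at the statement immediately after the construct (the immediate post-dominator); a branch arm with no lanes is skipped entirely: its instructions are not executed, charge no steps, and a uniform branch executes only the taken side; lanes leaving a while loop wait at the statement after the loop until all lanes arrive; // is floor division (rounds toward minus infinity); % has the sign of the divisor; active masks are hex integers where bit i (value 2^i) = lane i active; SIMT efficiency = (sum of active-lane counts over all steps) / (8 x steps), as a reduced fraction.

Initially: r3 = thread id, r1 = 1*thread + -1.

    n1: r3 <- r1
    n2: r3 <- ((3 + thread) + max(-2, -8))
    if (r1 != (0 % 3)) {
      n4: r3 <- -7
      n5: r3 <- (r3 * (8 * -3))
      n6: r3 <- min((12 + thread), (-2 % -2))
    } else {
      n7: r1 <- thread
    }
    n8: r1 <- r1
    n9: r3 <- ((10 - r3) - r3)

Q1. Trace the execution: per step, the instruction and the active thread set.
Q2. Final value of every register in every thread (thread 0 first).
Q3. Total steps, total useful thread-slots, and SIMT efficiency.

step 0: r3 <- r1                     0xff
step 1: r3 <- ((3 + thread) + max(-2, -8)) 0xff
step 2: eval (r1 != (0 % 3))         0xff
step 3: r3 <- -7                     0xfd
step 4: r3 <- (r3 * (8 * -3))        0xfd
step 5: r3 <- min((12 + thread), (-2 % -2)) 0xfd
step 6: r1 <- thread                 0x02
step 7: r1 <- r1                     0xff
step 8: r3 <- ((10 - r3) - r3)       0xff

Answer: 9 steps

r3: 10,6,10,10,10,10,10,10
r1: -1,1,1,2,3,4,5,6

steps = 9; useful = 62; efficiency = 62/72 = 31/36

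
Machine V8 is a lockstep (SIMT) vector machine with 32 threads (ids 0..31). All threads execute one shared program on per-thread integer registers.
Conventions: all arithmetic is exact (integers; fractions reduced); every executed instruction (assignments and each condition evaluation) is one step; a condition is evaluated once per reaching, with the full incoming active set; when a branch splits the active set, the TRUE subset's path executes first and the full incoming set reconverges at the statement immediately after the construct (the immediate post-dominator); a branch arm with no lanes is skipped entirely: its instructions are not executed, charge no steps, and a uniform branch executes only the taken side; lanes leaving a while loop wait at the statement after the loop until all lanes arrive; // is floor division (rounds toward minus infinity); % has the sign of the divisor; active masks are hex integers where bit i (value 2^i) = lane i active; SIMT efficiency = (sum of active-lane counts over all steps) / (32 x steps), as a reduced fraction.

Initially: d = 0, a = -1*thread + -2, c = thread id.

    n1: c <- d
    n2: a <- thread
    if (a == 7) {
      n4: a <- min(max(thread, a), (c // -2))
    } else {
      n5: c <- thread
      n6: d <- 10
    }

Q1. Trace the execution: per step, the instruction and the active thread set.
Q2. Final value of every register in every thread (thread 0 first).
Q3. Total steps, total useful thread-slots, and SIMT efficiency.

step 0: c <- d                       0xffffffff
step 1: a <- thread                  0xffffffff
step 2: eval (a == 7)                0xffffffff
step 3: a <- min(max(thread, a), (c // -2)) 0x00000080
step 4: c <- thread                  0xffffff7f
step 5: d <- 10                      0xffffff7f

Answer: 6 steps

d: 10,10,10,10,10,10,10,0,10,10,10,10,10,10,10,10,10,10,10,10,10,10,10,10,10,10,10,10,10,10,10,10
a: 0,1,2,3,4,5,6,0,8,9,10,11,12,13,14,15,16,17,18,19,20,21,22,23,24,25,26,27,28,29,30,31
c: 0,1,2,3,4,5,6,0,8,9,10,11,12,13,14,15,16,17,18,19,20,21,22,23,24,25,26,27,28,29,30,31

steps = 6; useful = 159; efficiency = 159/192 = 53/64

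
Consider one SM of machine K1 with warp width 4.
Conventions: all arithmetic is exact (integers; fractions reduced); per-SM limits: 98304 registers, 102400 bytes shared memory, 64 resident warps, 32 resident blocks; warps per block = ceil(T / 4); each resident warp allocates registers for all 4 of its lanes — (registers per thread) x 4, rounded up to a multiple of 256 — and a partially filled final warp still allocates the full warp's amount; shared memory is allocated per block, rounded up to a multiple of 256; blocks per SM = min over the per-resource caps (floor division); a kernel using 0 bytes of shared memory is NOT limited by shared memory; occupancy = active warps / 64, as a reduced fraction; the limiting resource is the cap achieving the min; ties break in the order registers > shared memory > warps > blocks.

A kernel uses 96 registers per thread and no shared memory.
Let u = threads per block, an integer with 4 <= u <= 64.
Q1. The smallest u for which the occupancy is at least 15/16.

Answer: u = 5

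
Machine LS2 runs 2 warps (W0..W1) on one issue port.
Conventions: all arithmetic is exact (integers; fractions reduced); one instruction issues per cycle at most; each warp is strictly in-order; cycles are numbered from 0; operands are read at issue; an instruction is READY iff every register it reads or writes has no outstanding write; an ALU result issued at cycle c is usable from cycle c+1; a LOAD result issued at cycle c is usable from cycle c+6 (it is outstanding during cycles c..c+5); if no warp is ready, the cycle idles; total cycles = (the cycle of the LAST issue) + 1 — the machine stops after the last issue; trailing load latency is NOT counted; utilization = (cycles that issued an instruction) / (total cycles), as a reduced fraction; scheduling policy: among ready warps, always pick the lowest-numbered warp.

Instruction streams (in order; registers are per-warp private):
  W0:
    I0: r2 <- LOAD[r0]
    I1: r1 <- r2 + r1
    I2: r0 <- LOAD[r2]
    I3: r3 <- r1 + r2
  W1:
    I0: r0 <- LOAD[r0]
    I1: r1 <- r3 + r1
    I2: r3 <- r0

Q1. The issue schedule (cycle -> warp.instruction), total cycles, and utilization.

cycle 0: W0.I0
cycle 1: W1.I0
cycle 2: W1.I1
cycle 3: idle
cycle 4: idle
cycle 5: idle
cycle 6: W0.I1
cycle 7: W0.I2
cycle 8: W0.I3
cycle 9: W1.I2

Answer: 10 cycles, utilization 7/10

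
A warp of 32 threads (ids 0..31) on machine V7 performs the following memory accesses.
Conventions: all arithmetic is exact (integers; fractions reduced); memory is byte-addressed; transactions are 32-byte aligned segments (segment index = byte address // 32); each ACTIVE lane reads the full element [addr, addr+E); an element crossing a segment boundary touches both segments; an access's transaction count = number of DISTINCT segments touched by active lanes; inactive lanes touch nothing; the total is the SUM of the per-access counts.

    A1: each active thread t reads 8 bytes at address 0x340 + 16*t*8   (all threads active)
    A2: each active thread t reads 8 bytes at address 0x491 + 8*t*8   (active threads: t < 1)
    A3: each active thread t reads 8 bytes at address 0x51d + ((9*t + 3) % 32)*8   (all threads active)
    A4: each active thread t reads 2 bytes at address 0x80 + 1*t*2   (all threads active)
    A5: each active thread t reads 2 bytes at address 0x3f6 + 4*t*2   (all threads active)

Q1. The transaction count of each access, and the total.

A1: 32 transactions
A2: 1 transaction
A3: 9 transactions
A4: 2 transactions
A5: 9 transactions

Answer: 32,1,9,2,9; total 53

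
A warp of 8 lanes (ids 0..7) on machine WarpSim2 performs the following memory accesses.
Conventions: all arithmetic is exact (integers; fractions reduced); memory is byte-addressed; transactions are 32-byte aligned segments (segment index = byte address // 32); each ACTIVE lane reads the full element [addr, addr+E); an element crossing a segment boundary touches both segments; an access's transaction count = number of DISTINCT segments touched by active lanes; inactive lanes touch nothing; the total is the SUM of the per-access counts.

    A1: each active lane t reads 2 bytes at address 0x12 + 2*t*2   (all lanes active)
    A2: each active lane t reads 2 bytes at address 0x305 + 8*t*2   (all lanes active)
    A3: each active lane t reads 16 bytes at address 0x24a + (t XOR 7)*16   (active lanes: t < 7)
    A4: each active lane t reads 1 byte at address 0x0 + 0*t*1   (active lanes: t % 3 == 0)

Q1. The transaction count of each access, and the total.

A1: 2 transactions
A2: 4 transactions
A3: 5 transactions
A4: 1 transaction

Answer: 2,4,5,1; total 12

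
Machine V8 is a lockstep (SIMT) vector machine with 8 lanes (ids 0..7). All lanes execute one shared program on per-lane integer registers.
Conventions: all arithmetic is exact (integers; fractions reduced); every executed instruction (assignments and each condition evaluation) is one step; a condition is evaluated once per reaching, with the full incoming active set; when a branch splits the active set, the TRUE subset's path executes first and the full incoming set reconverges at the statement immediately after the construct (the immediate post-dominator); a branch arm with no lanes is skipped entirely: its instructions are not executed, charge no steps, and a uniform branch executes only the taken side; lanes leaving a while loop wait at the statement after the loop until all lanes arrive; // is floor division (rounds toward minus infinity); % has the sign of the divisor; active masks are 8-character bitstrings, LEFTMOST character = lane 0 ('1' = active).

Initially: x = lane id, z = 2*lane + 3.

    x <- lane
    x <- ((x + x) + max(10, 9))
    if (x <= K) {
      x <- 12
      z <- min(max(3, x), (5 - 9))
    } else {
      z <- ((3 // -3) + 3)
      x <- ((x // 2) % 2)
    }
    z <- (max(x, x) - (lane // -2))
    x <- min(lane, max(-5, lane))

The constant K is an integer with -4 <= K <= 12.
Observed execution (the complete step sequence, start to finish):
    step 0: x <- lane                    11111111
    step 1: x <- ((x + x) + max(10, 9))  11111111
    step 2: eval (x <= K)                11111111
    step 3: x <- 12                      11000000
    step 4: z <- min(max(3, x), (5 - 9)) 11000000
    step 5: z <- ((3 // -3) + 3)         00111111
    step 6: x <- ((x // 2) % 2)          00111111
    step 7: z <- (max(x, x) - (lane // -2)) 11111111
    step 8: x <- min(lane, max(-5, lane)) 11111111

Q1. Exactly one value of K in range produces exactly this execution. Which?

Answer: K = 12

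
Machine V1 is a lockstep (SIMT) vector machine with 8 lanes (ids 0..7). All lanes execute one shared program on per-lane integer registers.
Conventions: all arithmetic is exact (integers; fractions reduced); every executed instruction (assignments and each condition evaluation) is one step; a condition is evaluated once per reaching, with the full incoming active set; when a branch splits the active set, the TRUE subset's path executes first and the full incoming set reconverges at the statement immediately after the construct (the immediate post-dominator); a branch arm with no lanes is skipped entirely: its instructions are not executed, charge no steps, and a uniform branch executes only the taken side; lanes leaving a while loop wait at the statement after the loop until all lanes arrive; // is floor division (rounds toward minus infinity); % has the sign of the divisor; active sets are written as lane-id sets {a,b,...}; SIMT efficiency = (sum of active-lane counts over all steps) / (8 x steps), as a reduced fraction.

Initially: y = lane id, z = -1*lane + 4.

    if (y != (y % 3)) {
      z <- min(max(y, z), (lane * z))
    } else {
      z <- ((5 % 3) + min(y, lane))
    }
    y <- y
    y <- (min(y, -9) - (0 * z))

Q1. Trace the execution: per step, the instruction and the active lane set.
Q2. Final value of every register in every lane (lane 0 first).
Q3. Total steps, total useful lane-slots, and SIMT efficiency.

step 0: eval (y != (y % 3))          {0,1,2,3,4,5,6,7}
step 1: z <- min(max(y, z), (lane * z)) {3,4,5,6,7}
step 2: z <- ((5 % 3) + min(y, lane)) {0,1,2}
step 3: y <- y                       {0,1,2,3,4,5,6,7}
step 4: y <- (min(y, -9) - (0 * z))  {0,1,2,3,4,5,6,7}

Answer: 5 steps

y: -9,-9,-9,-9,-9,-9,-9,-9
z: 2,3,4,3,0,-5,-12,-21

steps = 5; useful = 32; efficiency = 32/40 = 4/5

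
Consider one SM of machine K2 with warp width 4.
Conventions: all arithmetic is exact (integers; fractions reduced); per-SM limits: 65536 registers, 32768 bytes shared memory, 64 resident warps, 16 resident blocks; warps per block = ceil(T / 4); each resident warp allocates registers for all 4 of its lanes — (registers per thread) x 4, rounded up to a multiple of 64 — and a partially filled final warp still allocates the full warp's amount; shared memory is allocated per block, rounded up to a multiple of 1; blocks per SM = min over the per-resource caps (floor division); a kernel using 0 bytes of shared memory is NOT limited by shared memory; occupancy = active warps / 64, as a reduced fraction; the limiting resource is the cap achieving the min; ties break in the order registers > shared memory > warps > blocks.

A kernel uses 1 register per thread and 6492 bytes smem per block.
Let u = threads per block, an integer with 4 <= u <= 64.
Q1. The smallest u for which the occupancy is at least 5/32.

Answer: u = 5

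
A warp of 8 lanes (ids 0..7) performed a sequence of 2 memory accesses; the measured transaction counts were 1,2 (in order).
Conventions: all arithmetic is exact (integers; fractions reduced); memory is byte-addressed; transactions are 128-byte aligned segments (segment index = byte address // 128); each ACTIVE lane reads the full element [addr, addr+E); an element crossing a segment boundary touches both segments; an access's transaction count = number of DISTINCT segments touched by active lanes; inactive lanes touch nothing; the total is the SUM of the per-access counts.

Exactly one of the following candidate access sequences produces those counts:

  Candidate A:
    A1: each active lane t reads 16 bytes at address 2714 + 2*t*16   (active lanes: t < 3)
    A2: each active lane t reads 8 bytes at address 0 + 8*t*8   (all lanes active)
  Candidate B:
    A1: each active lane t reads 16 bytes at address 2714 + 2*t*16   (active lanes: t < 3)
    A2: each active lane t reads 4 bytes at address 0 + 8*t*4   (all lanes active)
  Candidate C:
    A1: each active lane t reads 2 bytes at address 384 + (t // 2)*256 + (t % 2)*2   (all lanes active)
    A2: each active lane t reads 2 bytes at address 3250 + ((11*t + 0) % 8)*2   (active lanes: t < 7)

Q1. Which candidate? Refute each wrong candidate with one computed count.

A: A2 gives 4 transactions, not 2
C: A1 gives 4 transactions, not 1
B: all counts match (1,2)

Answer: B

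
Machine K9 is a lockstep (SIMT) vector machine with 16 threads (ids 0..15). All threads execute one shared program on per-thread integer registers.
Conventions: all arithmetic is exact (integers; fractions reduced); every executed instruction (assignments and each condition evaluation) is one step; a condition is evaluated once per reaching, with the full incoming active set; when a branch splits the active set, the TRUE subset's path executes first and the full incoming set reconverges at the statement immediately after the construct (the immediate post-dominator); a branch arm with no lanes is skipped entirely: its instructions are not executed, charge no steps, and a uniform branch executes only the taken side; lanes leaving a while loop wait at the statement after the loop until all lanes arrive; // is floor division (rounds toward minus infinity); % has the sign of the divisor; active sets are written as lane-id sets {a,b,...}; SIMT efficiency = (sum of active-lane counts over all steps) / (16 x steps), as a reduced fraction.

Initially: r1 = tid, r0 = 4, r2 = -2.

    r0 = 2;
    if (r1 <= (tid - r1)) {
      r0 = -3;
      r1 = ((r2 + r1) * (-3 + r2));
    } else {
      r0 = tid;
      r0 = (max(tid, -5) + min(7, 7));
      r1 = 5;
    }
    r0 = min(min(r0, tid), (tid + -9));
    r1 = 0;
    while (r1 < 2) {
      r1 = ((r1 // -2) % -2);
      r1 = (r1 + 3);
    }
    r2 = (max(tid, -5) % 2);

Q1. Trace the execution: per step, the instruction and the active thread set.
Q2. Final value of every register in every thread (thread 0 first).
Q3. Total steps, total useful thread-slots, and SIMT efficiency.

step 0: r0 <- 2                      {0,1,2,3,4,5,6,7,8,9,10,11,12,13,14,15}
step 1: eval (r1 <= (tid - r1))      {0,1,2,3,4,5,6,7,8,9,10,11,12,13,14,15}
step 2: r0 <- -3                     {0}
step 3: r1 <- ((r2 + r1) * (-3 + r2)) {0}
step 4: r0 <- tid                    {1,2,3,4,5,6,7,8,9,10,11,12,13,14,15}
step 5: r0 <- (max(tid, -5) + min(7, 7)) {1,2,3,4,5,6,7,8,9,10,11,12,13,14,15}
step 6: r1 <- 5                      {1,2,3,4,5,6,7,8,9,10,11,12,13,14,15}
step 7: r0 <- min(min(r0, tid), (tid + -9)) {0,1,2,3,4,5,6,7,8,9,10,11,12,13,14,15}
step 8: r1 <- 0                      {0,1,2,3,4,5,6,7,8,9,10,11,12,13,14,15}
step 9: eval (r1 < 2)                {0,1,2,3,4,5,6,7,8,9,10,11,12,13,14,15}
step 10: r1 <- ((r1 // -2) % -2)      {0,1,2,3,4,5,6,7,8,9,10,11,12,13,14,15}
step 11: r1 <- (r1 + 3)               {0,1,2,3,4,5,6,7,8,9,10,11,12,13,14,15}
step 12: eval (r1 < 2)                {0,1,2,3,4,5,6,7,8,9,10,11,12,13,14,15}
step 13: r2 <- (max(tid, -5) % 2)     {0,1,2,3,4,5,6,7,8,9,10,11,12,13,14,15}

Answer: 14 steps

r1: 3,3,3,3,3,3,3,3,3,3,3,3,3,3,3,3
r0: -9,-8,-7,-6,-5,-4,-3,-2,-1,0,1,2,3,4,5,6
r2: 0,1,0,1,0,1,0,1,0,1,0,1,0,1,0,1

steps = 14; useful = 191; efficiency = 191/224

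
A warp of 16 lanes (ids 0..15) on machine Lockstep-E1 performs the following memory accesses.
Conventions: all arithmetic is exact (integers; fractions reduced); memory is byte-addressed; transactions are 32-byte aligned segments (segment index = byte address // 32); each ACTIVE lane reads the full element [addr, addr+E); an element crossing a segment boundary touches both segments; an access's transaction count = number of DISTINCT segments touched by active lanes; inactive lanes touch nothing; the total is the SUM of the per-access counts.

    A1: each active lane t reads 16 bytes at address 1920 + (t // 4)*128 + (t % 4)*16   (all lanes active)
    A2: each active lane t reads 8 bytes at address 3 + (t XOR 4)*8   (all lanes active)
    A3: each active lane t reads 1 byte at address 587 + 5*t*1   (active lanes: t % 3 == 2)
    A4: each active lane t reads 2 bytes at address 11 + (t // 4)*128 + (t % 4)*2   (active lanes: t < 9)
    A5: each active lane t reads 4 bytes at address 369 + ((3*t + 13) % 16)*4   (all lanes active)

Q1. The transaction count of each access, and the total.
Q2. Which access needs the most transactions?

A1: 8 transactions
A2: 5 transactions
A3: 3 transactions
A4: 3 transactions
A5: 3 transactions

Answer: 8,5,3,3,3; total 22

Answer: A1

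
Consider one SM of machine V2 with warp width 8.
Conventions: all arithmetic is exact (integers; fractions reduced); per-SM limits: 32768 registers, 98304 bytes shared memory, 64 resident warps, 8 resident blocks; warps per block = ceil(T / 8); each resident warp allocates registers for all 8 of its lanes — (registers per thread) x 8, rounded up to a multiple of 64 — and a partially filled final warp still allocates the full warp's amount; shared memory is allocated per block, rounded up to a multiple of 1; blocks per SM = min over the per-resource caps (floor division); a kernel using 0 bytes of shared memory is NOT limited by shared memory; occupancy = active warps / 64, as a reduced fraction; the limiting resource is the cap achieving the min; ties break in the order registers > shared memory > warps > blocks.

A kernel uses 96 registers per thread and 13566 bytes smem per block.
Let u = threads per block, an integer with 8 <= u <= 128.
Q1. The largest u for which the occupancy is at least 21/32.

Answer: u = 112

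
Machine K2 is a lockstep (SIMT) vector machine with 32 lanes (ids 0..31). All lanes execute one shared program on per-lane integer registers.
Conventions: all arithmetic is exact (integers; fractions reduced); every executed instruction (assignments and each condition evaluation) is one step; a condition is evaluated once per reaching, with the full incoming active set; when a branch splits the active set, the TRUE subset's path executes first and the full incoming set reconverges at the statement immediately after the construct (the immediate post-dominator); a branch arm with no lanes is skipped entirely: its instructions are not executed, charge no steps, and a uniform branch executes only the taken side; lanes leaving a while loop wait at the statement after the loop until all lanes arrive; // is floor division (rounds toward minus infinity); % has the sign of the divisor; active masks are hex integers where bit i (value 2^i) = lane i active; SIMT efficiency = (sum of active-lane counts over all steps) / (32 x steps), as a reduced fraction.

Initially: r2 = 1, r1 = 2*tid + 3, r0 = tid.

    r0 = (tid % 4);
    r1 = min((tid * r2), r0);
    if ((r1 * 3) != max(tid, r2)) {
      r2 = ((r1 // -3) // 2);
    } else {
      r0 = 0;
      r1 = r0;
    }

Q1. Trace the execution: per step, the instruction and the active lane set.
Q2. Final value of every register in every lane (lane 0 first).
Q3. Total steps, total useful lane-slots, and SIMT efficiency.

step 0: r0 <- (tid % 4)              0xffffffff
step 1: r1 <- min((tid * r2), r0)    0xffffffff
step 2: eval ((r1 * 3) != max(tid, r2)) 0xffffffff
step 3: r2 <- ((r1 // -3) // 2)      0xffffffbf
step 4: r0 <- 0                      0x00000040
step 5: r1 <- r0                     0x00000040

Answer: 6 steps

r2: 0,-1,-1,-1,0,-1,1,-1,0,-1,-1,-1,0,-1,-1,-1,0,-1,-1,-1,0,-1,-1,-1,0,-1,-1,-1,0,-1,-1,-1
r1: 0,1,2,3,0,1,0,3,0,1,2,3,0,1,2,3,0,1,2,3,0,1,2,3,0,1,2,3,0,1,2,3
r0: 0,1,2,3,0,1,0,3,0,1,2,3,0,1,2,3,0,1,2,3,0,1,2,3,0,1,2,3,0,1,2,3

steps = 6; useful = 129; efficiency = 129/192 = 43/64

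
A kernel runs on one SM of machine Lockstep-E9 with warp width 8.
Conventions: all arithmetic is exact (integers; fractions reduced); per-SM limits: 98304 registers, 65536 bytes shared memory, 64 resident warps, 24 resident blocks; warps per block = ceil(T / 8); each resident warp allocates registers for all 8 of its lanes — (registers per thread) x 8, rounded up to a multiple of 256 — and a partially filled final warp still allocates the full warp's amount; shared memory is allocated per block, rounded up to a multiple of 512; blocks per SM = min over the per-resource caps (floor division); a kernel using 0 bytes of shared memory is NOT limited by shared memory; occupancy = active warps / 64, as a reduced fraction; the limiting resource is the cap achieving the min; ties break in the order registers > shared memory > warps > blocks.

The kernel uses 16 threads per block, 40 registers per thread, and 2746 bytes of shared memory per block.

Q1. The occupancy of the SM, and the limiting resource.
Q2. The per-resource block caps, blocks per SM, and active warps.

Answer: occupancy 21/32, limited by shared memory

registers: 96 blocks
shared memory: 21 blocks
warps: 32 blocks
blocks: 24 blocks

Answer: 21 blocks, 42 active warps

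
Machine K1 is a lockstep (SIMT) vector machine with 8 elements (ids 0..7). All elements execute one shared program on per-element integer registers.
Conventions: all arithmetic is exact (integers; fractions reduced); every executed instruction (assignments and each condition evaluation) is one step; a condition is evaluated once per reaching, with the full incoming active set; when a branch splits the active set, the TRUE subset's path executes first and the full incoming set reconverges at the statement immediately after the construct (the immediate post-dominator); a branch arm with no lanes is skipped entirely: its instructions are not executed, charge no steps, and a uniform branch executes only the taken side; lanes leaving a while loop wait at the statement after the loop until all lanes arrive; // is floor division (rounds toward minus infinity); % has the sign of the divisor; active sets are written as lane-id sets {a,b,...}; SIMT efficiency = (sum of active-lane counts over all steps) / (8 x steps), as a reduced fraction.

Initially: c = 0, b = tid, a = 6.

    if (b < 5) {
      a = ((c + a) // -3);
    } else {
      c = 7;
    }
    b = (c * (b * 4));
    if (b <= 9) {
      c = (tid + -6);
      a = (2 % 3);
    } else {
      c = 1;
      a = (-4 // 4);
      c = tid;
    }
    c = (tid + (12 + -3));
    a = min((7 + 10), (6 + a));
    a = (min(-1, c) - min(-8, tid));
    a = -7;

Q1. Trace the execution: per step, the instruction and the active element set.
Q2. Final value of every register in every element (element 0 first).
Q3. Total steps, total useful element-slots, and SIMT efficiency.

step 0: eval (b < 5)                 {0,1,2,3,4,5,6,7}
step 1: a <- ((c + a) // -3)         {0,1,2,3,4}
step 2: c <- 7                       {5,6,7}
step 3: b <- (c * (b * 4))           {0,1,2,3,4,5,6,7}
step 4: eval (b <= 9)                {0,1,2,3,4,5,6,7}
step 5: c <- (tid + -6)              {0,1,2,3,4}
step 6: a <- (2 % 3)                 {0,1,2,3,4}
step 7: c <- 1                       {5,6,7}
step 8: a <- (-4 // 4)               {5,6,7}
step 9: c <- tid                     {5,6,7}
step 10: c <- (tid + (12 + -3))       {0,1,2,3,4,5,6,7}
step 11: a <- min((7 + 10), (6 + a))  {0,1,2,3,4,5,6,7}
step 12: a <- (min(-1, c) - min(-8, tid)) {0,1,2,3,4,5,6,7}
step 13: a <- -7                      {0,1,2,3,4,5,6,7}

Answer: 14 steps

c: 9,10,11,12,13,14,15,16
b: 0,0,0,0,0,140,168,196
a: -7,-7,-7,-7,-7,-7,-7,-7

steps = 14; useful = 83; efficiency = 83/112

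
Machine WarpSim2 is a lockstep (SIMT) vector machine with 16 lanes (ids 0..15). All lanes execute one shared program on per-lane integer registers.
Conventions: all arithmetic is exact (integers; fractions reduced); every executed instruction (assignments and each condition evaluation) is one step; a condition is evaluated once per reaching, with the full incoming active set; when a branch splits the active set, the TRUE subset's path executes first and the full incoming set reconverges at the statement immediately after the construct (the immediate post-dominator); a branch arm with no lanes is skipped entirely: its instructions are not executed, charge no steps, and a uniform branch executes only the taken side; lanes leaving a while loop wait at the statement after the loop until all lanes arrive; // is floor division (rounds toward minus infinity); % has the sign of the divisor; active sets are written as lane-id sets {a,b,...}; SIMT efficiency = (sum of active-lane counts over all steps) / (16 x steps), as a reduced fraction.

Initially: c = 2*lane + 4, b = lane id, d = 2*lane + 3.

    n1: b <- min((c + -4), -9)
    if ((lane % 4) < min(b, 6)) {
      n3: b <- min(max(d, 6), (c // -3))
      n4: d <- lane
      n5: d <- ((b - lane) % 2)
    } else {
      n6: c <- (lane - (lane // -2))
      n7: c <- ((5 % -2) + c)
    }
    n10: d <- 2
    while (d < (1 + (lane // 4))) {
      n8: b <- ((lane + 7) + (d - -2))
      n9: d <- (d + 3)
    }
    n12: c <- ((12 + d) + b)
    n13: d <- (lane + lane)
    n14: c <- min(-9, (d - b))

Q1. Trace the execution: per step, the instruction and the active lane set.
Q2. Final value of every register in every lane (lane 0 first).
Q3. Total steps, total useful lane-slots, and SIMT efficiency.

step 0: b <- min((c + -4), -9)       {0,1,2,3,4,5,6,7,8,9,10,11,12,13,14,15}
step 1: eval ((lane % 4) < min(b, 6)) {0,1,2,3,4,5,6,7,8,9,10,11,12,13,14,15}
step 2: c <- (lane - (lane // -2))   {0,1,2,3,4,5,6,7,8,9,10,11,12,13,14,15}
step 3: c <- ((5 % -2) + c)          {0,1,2,3,4,5,6,7,8,9,10,11,12,13,14,15}
step 4: d <- 2                       {0,1,2,3,4,5,6,7,8,9,10,11,12,13,14,15}
step 5: eval (d < (1 + (lane // 4))) {0,1,2,3,4,5,6,7,8,9,10,11,12,13,14,15}
step 6: b <- ((lane + 7) + (d - -2)) {8,9,10,11,12,13,14,15}
step 7: d <- (d + 3)                 {8,9,10,11,12,13,14,15}
step 8: eval (d < (1 + (lane // 4))) {8,9,10,11,12,13,14,15}
step 9: c <- ((12 + d) + b)          {0,1,2,3,4,5,6,7,8,9,10,11,12,13,14,15}
step 10: d <- (lane + lane)           {0,1,2,3,4,5,6,7,8,9,10,11,12,13,14,15}
step 11: c <- min(-9, (d - b))        {0,1,2,3,4,5,6,7,8,9,10,11,12,13,14,15}

Answer: 12 steps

c: -9,-9,-9,-9,-9,-9,-9,-9,-9,-9,-9,-9,-9,-9,-9,-9
b: -9,-9,-9,-9,-9,-9,-9,-9,19,20,21,22,23,24,25,26
d: 0,2,4,6,8,10,12,14,16,18,20,22,24,26,28,30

steps = 12; useful = 168; efficiency = 168/192 = 7/8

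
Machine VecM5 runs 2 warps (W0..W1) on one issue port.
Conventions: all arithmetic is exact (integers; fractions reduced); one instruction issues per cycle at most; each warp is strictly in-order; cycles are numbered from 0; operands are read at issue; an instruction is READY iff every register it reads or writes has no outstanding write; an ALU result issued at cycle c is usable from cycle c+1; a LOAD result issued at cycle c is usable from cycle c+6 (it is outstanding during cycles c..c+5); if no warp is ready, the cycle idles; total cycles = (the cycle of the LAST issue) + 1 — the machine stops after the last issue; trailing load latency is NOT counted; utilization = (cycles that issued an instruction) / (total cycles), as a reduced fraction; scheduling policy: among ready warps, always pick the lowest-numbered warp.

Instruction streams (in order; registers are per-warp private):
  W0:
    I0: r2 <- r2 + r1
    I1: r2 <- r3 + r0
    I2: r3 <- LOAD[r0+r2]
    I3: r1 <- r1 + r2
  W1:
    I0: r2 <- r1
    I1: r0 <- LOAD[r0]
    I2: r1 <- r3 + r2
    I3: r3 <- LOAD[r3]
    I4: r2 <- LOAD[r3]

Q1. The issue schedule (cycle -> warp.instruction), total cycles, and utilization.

cycle 0: W0.I0
cycle 1: W0.I1
cycle 2: W0.I2
cycle 3: W0.I3
cycle 4: W1.I0
cycle 5: W1.I1
cycle 6: W1.I2
cycle 7: W1.I3
cycle 8: idle
cycle 9: idle
cycle 10: idle
cycle 11: idle
cycle 12: idle
cycle 13: W1.I4

Answer: 14 cycles, utilization 9/14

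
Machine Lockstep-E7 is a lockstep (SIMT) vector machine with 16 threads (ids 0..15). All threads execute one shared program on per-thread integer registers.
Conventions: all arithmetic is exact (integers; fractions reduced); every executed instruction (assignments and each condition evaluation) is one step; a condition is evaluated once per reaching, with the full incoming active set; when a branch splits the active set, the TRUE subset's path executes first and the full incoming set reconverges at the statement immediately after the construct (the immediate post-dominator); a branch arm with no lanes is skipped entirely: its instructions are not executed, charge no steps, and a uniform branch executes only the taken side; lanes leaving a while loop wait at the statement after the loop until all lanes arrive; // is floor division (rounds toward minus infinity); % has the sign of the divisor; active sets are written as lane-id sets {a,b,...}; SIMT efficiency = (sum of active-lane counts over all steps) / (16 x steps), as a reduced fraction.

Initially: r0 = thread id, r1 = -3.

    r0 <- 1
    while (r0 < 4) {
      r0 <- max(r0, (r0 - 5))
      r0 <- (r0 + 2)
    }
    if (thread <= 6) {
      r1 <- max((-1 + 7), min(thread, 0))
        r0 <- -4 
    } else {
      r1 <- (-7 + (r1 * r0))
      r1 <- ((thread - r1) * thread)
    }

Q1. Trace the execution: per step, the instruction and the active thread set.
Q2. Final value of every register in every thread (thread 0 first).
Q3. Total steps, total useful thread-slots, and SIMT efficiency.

step 0: r0 <- 1                      {0,1,2,3,4,5,6,7,8,9,10,11,12,13,14,15}
step 1: eval (r0 < 4)                {0,1,2,3,4,5,6,7,8,9,10,11,12,13,14,15}
step 2: r0 <- max(r0, (r0 - 5))      {0,1,2,3,4,5,6,7,8,9,10,11,12,13,14,15}
step 3: r0 <- (r0 + 2)               {0,1,2,3,4,5,6,7,8,9,10,11,12,13,14,15}
step 4: eval (r0 < 4)                {0,1,2,3,4,5,6,7,8,9,10,11,12,13,14,15}
step 5: r0 <- max(r0, (r0 - 5))      {0,1,2,3,4,5,6,7,8,9,10,11,12,13,14,15}
step 6: r0 <- (r0 + 2)               {0,1,2,3,4,5,6,7,8,9,10,11,12,13,14,15}
step 7: eval (r0 < 4)                {0,1,2,3,4,5,6,7,8,9,10,11,12,13,14,15}
step 8: eval (thread <= 6)           {0,1,2,3,4,5,6,7,8,9,10,11,12,13,14,15}
step 9: r1 <- max((-1 + 7), min(thread, 0)) {0,1,2,3,4,5,6}
step 10: r0 <- -4                     {0,1,2,3,4,5,6}
step 11: r1 <- (-7 + (r1 * r0))       {7,8,9,10,11,12,13,14,15}
step 12: r1 <- ((thread - r1) * thread) {7,8,9,10,11,12,13,14,15}

Answer: 13 steps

r0: -4,-4,-4,-4,-4,-4,-4,5,5,5,5,5,5,5,5,5
r1: 6,6,6,6,6,6,6,203,240,279,320,363,408,455,504,555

steps = 13; useful = 176; efficiency = 176/208 = 11/13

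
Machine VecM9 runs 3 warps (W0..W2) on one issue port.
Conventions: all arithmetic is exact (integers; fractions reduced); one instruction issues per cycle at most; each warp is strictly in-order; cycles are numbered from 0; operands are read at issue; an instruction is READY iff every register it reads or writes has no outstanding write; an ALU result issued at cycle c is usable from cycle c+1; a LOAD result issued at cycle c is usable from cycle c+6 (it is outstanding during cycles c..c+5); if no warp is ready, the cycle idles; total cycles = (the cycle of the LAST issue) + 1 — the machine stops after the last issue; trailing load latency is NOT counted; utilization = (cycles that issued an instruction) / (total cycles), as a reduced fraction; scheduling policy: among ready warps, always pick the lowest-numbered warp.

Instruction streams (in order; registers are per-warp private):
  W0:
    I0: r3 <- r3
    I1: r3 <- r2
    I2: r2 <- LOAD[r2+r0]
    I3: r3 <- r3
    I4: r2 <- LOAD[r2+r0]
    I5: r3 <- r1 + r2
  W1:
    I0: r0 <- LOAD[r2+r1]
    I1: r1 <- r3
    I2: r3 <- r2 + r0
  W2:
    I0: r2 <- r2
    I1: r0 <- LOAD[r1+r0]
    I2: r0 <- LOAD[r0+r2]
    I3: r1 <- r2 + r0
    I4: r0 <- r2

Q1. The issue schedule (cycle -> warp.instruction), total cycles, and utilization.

cycle 0: W0.I0
cycle 1: W0.I1
cycle 2: W0.I2
cycle 3: W0.I3
cycle 4: W1.I0
cycle 5: W1.I1
cycle 6: W2.I0
cycle 7: W2.I1
cycle 8: W0.I4
cycle 9: idle
cycle 10: W1.I2
cycle 11: idle
cycle 12: idle
cycle 13: W2.I2
cycle 14: W0.I5
cycle 15: idle
cycle 16: idle
cycle 17: idle
cycle 18: idle
cycle 19: W2.I3
cycle 20: W2.I4

Answer: 21 cycles, utilization 2/3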